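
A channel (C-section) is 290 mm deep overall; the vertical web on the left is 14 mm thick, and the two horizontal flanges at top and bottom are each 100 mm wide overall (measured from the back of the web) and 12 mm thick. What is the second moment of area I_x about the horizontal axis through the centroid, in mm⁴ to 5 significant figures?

I_x ≈ 6.8357 × 10⁷ mm⁴

Decompose the section into non-overlapping parts with the origin at the bottom-left of its bounding rectangle.
Web: 14 × 290, A = 4 060 mm², y = 145 mm, Ī = 28 453 833 mm⁴.
Top flange (beyond web): 86 × 12, A = 1 032 mm², y = 284 mm, Ī = 12 384 mm⁴.
Bottom flange (beyond web): 86 × 12, A = 1 032 mm², y = 6 mm, Ī = 12 384 mm⁴.
By symmetry the centroid is at mid-height, ȳ = 145 mm.
Transfer each piece to the horizontal axis through the centroid using Ī + A·d² with d = y − 145:
  web: d = 0 mm → contributes +28 453 833 mm⁴
  top flange (beyond web): d = 139 mm → contributes +19 951 656 mm⁴
  bottom flange (beyond web): d = -139 mm → contributes +19 951 656 mm⁴
Total I = 68 357 145 mm⁴.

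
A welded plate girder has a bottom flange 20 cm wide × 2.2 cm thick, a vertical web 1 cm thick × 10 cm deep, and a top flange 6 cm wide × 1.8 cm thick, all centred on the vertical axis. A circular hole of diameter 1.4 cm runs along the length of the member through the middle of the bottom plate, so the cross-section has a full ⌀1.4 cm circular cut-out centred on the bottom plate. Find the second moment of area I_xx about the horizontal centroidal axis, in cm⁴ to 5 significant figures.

I_xx ≈ 1456.8 cm⁴

Treat the section as a set of non-overlapping primitives; coordinates are from the bounding-box lower-left.
Bottom plate: 20 × 2.2, A = 44 cm², y = 1.1 cm, Ī = 17.74667 cm⁴.
Web plate: 1 × 10, A = 10 cm², y = 7.2 cm, Ī = 83.33333 cm⁴.
Top plate: 6 × 1.8, A = 10.8 cm², y = 13.1 cm, Ī = 2.916 cm⁴.
Hole (subtracted): ⌀1.4, A = 1.53938 cm², y = 1.1 cm, Ī = 0.1885741 cm⁴.
Centroid: ȳ = ΣA·y / ΣA = 4.112933 cm.
Transfer each piece to the horizontal centroidal axis using Ī + A·d² with d = y − 4.112933:
  bottom plate: d = -3.012933 cm → contributes +417.1683 cm⁴
  web plate: d = 3.087067 cm → contributes +178.6332 cm⁴
  top plate: d = 8.987067 cm → contributes +875.2037 cm⁴
  hole: d = -3.012933 cm → contributes −14.16271 cm⁴
Total I = 1456.842 cm⁴.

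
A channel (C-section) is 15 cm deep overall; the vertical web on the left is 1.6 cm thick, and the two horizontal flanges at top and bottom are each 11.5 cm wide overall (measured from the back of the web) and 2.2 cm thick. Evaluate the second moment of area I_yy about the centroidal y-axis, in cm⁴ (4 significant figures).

I_yy ≈ 872.5 cm⁴

Decompose the section into non-overlapping parts with the origin at the bottom-left of its bounding rectangle.
Web: 1.6 × 15, A = 24 cm², x = 0.8 cm, Ī = 5.12 cm⁴.
Top flange (beyond web): 9.9 × 2.2, A = 21.78 cm², x = 6.55 cm, Ī = 177.888 cm⁴.
Bottom flange (beyond web): 9.9 × 2.2, A = 21.78 cm², x = 6.55 cm, Ī = 177.888 cm⁴.
Centroid: x̄ = ΣA·x / ΣA = 4.50737 cm.
Transfer each piece to the centroidal y-axis using Ī + A·d² with d = x − 4.50737:
  web: d = -3.70737 cm → contributes +334.99 cm⁴
  top flange (beyond web): d = 2.04263 cm → contributes +268.762 cm⁴
  bottom flange (beyond web): d = 2.04263 cm → contributes +268.762 cm⁴
Total I = 872.514 cm⁴.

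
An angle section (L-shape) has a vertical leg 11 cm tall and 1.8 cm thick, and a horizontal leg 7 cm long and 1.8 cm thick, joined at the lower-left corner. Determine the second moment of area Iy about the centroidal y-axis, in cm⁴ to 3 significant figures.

Iy ≈ 104 cm⁴

Break the section into simple shapes (no overlaps), measuring from the bottom-left corner of the bounding box.
Vertical leg: 1.8 × 11, A = 19.8 cm², x = 0.9 cm, Ī = 5.346 cm⁴.
Horizontal leg (remainder): 5.2 × 1.8, A = 9.36 cm², x = 4.4 cm, Ī = 21.091 cm⁴.
Centroid: x̄ = ΣA·x / ΣA = 2.0235 cm.
Transfer each piece to the centroidal y-axis using Ī + A·d² with d = x − 2.0235:
  vertical leg: d = -1.1235 cm → contributes +30.337 cm⁴
  horizontal leg (remainder): d = 2.3765 cm → contributes +73.956 cm⁴
Total I = 104.29 cm⁴.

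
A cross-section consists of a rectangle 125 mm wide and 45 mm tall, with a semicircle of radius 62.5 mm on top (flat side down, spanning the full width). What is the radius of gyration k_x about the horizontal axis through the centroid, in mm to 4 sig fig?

Break the section into simple shapes (no overlaps), measuring from the bottom-left corner of the bounding box.
Rectangular body: 125 × 45, A = 5 625 mm², y = 22.5 mm, Ī = 949 219 mm⁴.
Semicircular cap: semicircle r = 62.5, A = 6135.92 mm², y = 71.5258 mm, Ī = 1 674 758 mm⁴.
Centroid: ȳ = ΣA·y / ΣA = 48.0778 mm.
Transfer each piece to the horizontal axis through the centroid using Ī + A·d² with d = y − 48.0778:
  rectangular body: d = -25.5778 mm → contributes +4 629 232 mm⁴
  semicircular cap: d = 23.448 mm → contributes +5 048 346 mm⁴
Total I = 9 677 577 mm⁴.
Radius of gyration: k = √(I/A) = √(9 677 577 / 11760.9) = 28.6855 mm.

k_x ≈ 28.69 mm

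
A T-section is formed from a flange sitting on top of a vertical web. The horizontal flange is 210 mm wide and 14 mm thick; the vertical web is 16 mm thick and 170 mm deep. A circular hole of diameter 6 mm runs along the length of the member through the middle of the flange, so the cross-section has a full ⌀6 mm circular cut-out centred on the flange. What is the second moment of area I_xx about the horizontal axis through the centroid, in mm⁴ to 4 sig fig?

I_xx ≈ 1.850 × 10⁷ mm⁴

Split into non-overlapping primitives; take the origin at the lower-left of the bounding box.
Flange: 210 × 14, A = 2 940 mm², y = 177 mm, Ī = 48 020 mm⁴.
Web: 16 × 170, A = 2 720 mm², y = 85 mm, Ī = 6 550 667 mm⁴.
Hole (subtracted): ⌀6, A = 28.2743 mm², y = 177 mm, Ī = 63.6173 mm⁴.
Centroid: ȳ = ΣA·y / ΣA = 132.566 mm.
Transfer each piece to the horizontal axis through the centroid using Ī + A·d² with d = y − 132.566:
  flange: d = 44.434 mm → contributes +5 852 694 mm⁴
  web: d = -47.566 mm → contributes +12 704 737 mm⁴
  hole: d = 44.434 mm → contributes −55887.9 mm⁴
Total I = 18 501 543 mm⁴.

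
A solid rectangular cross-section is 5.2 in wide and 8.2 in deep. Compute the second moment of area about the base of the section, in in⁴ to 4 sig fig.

The section: 5.2 × 8.2, A = 42.64 in², y = 4.1 in, Ī = 238.926 in⁴.
Transfer it to the bottom edge using Ī + A·d² with d = y − 0:
  the section: d = 4.1 in → contributes +955.705 in⁴
Total I = 955.705 in⁴.

I_base ≈ 955.7 in⁴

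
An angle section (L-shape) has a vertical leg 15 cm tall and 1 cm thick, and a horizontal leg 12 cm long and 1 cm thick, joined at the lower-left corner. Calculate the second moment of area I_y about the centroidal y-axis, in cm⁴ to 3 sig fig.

I_y ≈ 341 cm⁴

Treat the section as a set of non-overlapping primitives; coordinates are from the bounding-box lower-left.
Vertical leg: 1 × 15, A = 15 cm², x = 0.5 cm, Ī = 1.25 cm⁴.
Horizontal leg (remainder): 11 × 1, A = 11 cm², x = 6.5 cm, Ī = 110.92 cm⁴.
Centroid: x̄ = ΣA·x / ΣA = 3.0385 cm.
Transfer each piece to the centroidal y-axis using Ī + A·d² with d = x − 3.0385:
  vertical leg: d = -2.5385 cm → contributes +97.907 cm⁴
  horizontal leg (remainder): d = 3.4615 cm → contributes +242.72 cm⁴
Total I = 340.63 cm⁴.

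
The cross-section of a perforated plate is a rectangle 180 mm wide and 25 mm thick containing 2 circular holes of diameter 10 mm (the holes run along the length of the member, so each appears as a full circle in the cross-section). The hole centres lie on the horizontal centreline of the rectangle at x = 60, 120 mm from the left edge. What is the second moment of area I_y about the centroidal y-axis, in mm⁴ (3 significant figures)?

I_y ≈ 1.20 × 10⁷ mm⁴

Treat the section as a set of non-overlapping primitives; coordinates are from the bounding-box lower-left.
Plate: 180 × 25, A = 4 500 mm², x = 90 mm, Ī = 12 150 000 mm⁴.
Hole 1 (subtracted): ⌀10, A = 78.54 mm², x = 60 mm, Ī = 490.87 mm⁴.
Hole 2 (subtracted): ⌀10, A = 78.54 mm², x = 120 mm, Ī = 490.87 mm⁴.
By symmetry the centroid is at mid-width, x̄ = 90 mm.
Transfer each piece to the centroidal y-axis using Ī + A·d² with d = x − 90:
  plate: d = 0 mm → contributes +12 150 000 mm⁴
  hole 1: d = -30 mm → contributes −71 177 mm⁴
  hole 2: d = 30 mm → contributes −71 177 mm⁴
Total I = 12 007 647 mm⁴.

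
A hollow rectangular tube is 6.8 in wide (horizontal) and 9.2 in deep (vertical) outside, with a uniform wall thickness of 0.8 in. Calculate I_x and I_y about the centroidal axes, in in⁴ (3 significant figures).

Decompose the section into non-overlapping parts with the origin at the bottom-left of its bounding rectangle.
Outer rectangle: 6.8 × 9.2, A = 62.56 in², y = 4.6 in, Ī = 441.26 in⁴.
Inner void (subtracted): 5.2 × 7.6, A = 39.52 in², y = 4.6 in, Ī = 190.22 in⁴.
By symmetry the centroid is at mid-height, ȳ = 4.6 in.
All pieces are centred on the centroidal x-axis, so I = ΣĪ (holes subtracted) = 251.03 in⁴.
Repeating about the centroidal y-axis gives I_y = 152.01 in⁴.

I_x ≈ 251 in⁴, I_y ≈ 152 in⁴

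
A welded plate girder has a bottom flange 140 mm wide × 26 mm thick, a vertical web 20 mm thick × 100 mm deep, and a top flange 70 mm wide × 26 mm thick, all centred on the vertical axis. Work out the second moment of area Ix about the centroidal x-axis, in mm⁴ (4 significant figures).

Decompose the section into non-overlapping parts with the origin at the bottom-left of its bounding rectangle.
Bottom plate: 140 × 26, A = 3 640 mm², y = 13 mm, Ī = 205 053 mm⁴.
Web plate: 20 × 100, A = 2 000 mm², y = 76 mm, Ī = 1 666 667 mm⁴.
Top plate: 70 × 26, A = 1 820 mm², y = 139 mm, Ī = 102 527 mm⁴.
Centroid: ȳ = ΣA·y / ΣA = 60.63 mm.
Transfer each piece to the centroidal x-axis using Ī + A·d² with d = y − 60.63:
  bottom plate: d = -47.63 mm → contributes +8 462 828 mm⁴
  web plate: d = 15.37 mm → contributes +2 139 139 mm⁴
  top plate: d = 78.37 mm → contributes +11 280 699 mm⁴
Total I = 21 882 666 mm⁴.

Ix ≈ 2.188 × 10⁷ mm⁴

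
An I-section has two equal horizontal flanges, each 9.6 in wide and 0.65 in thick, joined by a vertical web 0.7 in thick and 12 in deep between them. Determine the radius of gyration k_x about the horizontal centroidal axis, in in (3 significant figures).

k_x ≈ 5.36 in

Decompose the section into non-overlapping parts with the origin at the bottom-left of its bounding rectangle.
Bottom flange: 9.6 × 0.65, A = 6.24 in², y = 0.325 in, Ī = 0.2197 in⁴.
Web: 0.7 × 12, A = 8.4 in², y = 6.65 in, Ī = 100.8 in⁴.
Top flange: 9.6 × 0.65, A = 6.24 in², y = 12.975 in, Ī = 0.2197 in⁴.
By symmetry the centroid is at mid-height, ȳ = 6.65 in.
Transfer each piece to the horizontal centroidal axis using Ī + A·d² with d = y − 6.65:
  bottom flange: d = -6.325 in → contributes +249.85 in⁴
  web: d = 0 in → contributes +100.8 in⁴
  top flange: d = 6.325 in → contributes +249.85 in⁴
Total I = 600.51 in⁴.
Radius of gyration: k = √(I/A) = √(600.51 / 20.88) = 5.3628 in.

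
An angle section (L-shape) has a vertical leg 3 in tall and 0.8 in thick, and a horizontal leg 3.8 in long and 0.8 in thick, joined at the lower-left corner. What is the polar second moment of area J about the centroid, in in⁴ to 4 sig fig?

Break the section into simple shapes (no overlaps), measuring from the bottom-left corner of the bounding box.
Vertical leg: 0.8 × 3, A = 2.4 in², y = 1.5 in, Ī = 1.8 in⁴.
Horizontal leg (remainder): 3 × 0.8, A = 2.4 in², y = 0.4 in, Ī = 0.128 in⁴.
Centroid: ȳ = ΣA·y / ΣA = 0.95 in.
Transfer each piece to the centroidal x-axis using Ī + A·d² with d = y − 0.95:
  vertical leg: d = 0.55 in → contributes +2.526 in⁴
  horizontal leg (remainder): d = -0.55 in → contributes +0.854 in⁴
Total I = 3.38 in⁴.
For the y-axis: x̄ = 1.35 in.
Repeating about the centroidal y-axis gives I_y = 6.26 in⁴.
Polar second moment: J = I_x + I_y = 9.64 in⁴.

J ≈ 9.640 in⁴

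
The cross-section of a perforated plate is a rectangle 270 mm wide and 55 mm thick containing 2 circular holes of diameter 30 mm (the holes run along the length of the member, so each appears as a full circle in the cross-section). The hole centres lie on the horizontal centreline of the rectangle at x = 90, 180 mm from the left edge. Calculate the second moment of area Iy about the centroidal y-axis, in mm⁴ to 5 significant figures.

Iy ≈ 8.7271 × 10⁷ mm⁴

Break the section into simple shapes (no overlaps), measuring from the bottom-left corner of the bounding box.
Plate: 270 × 55, A = 14 850 mm², x = 135 mm, Ī = 90 213 750 mm⁴.
Hole 1 (subtracted): ⌀30, A = 706.8583 mm², x = 90 mm, Ī = 39760.78 mm⁴.
Hole 2 (subtracted): ⌀30, A = 706.8583 mm², x = 180 mm, Ī = 39760.78 mm⁴.
By symmetry the centroid is at mid-width, x̄ = 135 mm.
Transfer each piece to the centroidal y-axis using Ī + A·d² with d = x − 135:
  plate: d = 0 mm → contributes +90 213 750 mm⁴
  hole 1: d = -45 mm → contributes −1 471 149 mm⁴
  hole 2: d = 45 mm → contributes −1 471 149 mm⁴
Total I = 87 271 452 mm⁴.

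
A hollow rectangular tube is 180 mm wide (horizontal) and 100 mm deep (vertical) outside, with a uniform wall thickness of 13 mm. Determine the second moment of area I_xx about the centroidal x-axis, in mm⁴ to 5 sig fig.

Split into non-overlapping primitives; take the origin at the lower-left of the bounding box.
Outer rectangle: 180 × 100, A = 18 000 mm², y = 50 mm, Ī = 15 000 000 mm⁴.
Inner void (subtracted): 154 × 74, A = 11 396 mm², y = 50 mm, Ī = 5 200 375 mm⁴.
By symmetry the centroid is at mid-height, ȳ = 50 mm.
All pieces are centred on the centroidal x-axis, so I = ΣĪ (holes subtracted) = 9 799 625 mm⁴.

I_xx ≈ 9.7996 × 10⁶ mm⁴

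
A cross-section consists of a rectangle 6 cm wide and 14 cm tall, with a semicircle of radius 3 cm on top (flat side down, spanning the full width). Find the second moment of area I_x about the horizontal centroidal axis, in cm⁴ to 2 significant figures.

Treat the section as a set of non-overlapping primitives; coordinates are from the bounding-box lower-left.
Rectangular body: 6 × 14, A = 84 cm², y = 7 cm, Ī = 1 372 cm⁴.
Semicircular cap: semicircle r = 3, A = 14.14 cm², y = 15.27 cm, Ī = 8.89 cm⁴.
Centroid: ȳ = ΣA·y / ΣA = 8.192 cm.
Transfer each piece to the horizontal centroidal axis using Ī + A·d² with d = y − 8.192:
  rectangular body: d = -1.192 cm → contributes +1 491 cm⁴
  semicircular cap: d = 7.081 cm → contributes +717.8 cm⁴
Total I = 2 209 cm⁴.

I_x ≈ 2200 cm⁴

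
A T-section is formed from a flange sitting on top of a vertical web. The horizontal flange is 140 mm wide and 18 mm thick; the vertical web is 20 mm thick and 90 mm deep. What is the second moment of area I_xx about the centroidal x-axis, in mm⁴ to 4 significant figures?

I_xx ≈ 4.345 × 10⁶ mm⁴

Treat the section as a set of non-overlapping primitives; coordinates are from the bounding-box lower-left.
Flange: 140 × 18, A = 2 520 mm², y = 99 mm, Ī = 68 040 mm⁴.
Web: 20 × 90, A = 1 800 mm², y = 45 mm, Ī = 1 215 000 mm⁴.
Centroid: ȳ = ΣA·y / ΣA = 76.5 mm.
Transfer each piece to the centroidal x-axis using Ī + A·d² with d = y − 76.5:
  flange: d = 22.5 mm → contributes +1 343 790 mm⁴
  web: d = -31.5 mm → contributes +3 001 050 mm⁴
Total I = 4 344 840 mm⁴.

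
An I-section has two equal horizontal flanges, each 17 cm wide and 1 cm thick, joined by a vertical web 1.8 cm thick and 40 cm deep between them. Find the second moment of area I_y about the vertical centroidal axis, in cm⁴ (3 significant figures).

I_y ≈ 838 cm⁴

Break the section into simple shapes (no overlaps), measuring from the bottom-left corner of the bounding box.
Bottom flange: 17 × 1, A = 17 cm², x = 8.5 cm, Ī = 409.42 cm⁴.
Web: 1.8 × 40, A = 72 cm², x = 8.5 cm, Ī = 19.44 cm⁴.
Top flange: 17 × 1, A = 17 cm², x = 8.5 cm, Ī = 409.42 cm⁴.
By symmetry the centroid is at mid-width, x̄ = 8.5 cm.
All pieces are centred on the vertical centroidal axis, so I = ΣĪ = 838.27 cm⁴.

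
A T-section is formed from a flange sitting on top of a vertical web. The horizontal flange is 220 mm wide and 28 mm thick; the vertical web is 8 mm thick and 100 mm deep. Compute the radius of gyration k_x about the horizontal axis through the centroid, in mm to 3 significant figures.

k_x ≈ 23.9 mm

Treat the section as a set of non-overlapping primitives; coordinates are from the bounding-box lower-left.
Flange: 220 × 28, A = 6 160 mm², y = 114 mm, Ī = 402 453 mm⁴.
Web: 8 × 100, A = 800 mm², y = 50 mm, Ī = 666 667 mm⁴.
Centroid: ȳ = ΣA·y / ΣA = 106.64 mm.
Transfer each piece to the horizontal axis through the centroid using Ī + A·d² with d = y − 106.64:
  flange: d = 7.3563 mm → contributes +735 805 mm⁴
  web: d = -56.644 mm → contributes +3 233 472 mm⁴
Total I = 3 969 276 mm⁴.
Radius of gyration: k = √(I/A) = √(3 969 276 / 6 960) = 23.881 mm.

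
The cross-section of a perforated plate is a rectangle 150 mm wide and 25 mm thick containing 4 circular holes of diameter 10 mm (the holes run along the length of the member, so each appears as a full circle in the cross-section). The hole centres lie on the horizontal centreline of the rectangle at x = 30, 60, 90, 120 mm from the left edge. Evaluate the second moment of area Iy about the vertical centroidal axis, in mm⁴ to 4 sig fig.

Iy ≈ 6.676 × 10⁶ mm⁴

Treat the section as a set of non-overlapping primitives; coordinates are from the bounding-box lower-left.
Plate: 150 × 25, A = 3 750 mm², x = 75 mm, Ī = 7 031 250 mm⁴.
Hole 1 (subtracted): ⌀10, A = 78.5398 mm², x = 30 mm, Ī = 490.874 mm⁴.
Hole 2 (subtracted): ⌀10, A = 78.5398 mm², x = 60 mm, Ī = 490.874 mm⁴.
Hole 3 (subtracted): ⌀10, A = 78.5398 mm², x = 90 mm, Ī = 490.874 mm⁴.
Hole 4 (subtracted): ⌀10, A = 78.5398 mm², x = 120 mm, Ī = 490.874 mm⁴.
By symmetry the centroid is at mid-width, x̄ = 75 mm.
Transfer each piece to the vertical centroidal axis using Ī + A·d² with d = x − 75:
  plate: d = 0 mm → contributes +7 031 250 mm⁴
  hole 1: d = -45 mm → contributes −159 534 mm⁴
  hole 2: d = -15 mm → contributes −18162.3 mm⁴
  hole 3: d = 15 mm → contributes −18162.3 mm⁴
  hole 4: d = 45 mm → contributes −159 534 mm⁴
Total I = 6 675 857 mm⁴.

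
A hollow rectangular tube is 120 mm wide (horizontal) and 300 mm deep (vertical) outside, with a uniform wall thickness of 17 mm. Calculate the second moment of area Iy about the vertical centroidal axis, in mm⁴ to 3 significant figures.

Iy ≈ 2.91 × 10⁷ mm⁴

Break the section into simple shapes (no overlaps), measuring from the bottom-left corner of the bounding box.
Outer rectangle: 120 × 300, A = 36 000 mm², x = 60 mm, Ī = 43 200 000 mm⁴.
Inner void (subtracted): 86 × 266, A = 22 876 mm², x = 60 mm, Ī = 14 099 241 mm⁴.
By symmetry the centroid is at mid-width, x̄ = 60 mm.
All pieces are centred on the vertical centroidal axis, so I = ΣĪ (holes subtracted) = 29 100 759 mm⁴.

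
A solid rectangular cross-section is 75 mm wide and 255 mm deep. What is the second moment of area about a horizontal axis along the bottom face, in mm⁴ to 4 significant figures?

I_base ≈ 4.145 × 10⁸ mm⁴

The section: 75 × 255, A = 19 125 mm², y = 127.5 mm, Ī = 103 633 594 mm⁴.
Transfer it to a horizontal axis along the bottom face using Ī + A·d² with d = y − 0:
  the section: d = 127.5 mm → contributes +414 534 375 mm⁴
Total I = 414 534 375 mm⁴.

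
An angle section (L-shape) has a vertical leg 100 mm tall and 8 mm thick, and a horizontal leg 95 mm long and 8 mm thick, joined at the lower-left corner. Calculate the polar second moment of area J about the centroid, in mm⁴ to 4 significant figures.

Decompose the section into non-overlapping parts with the origin at the bottom-left of its bounding rectangle.
Vertical leg: 8 × 100, A = 800 mm², y = 50 mm, Ī = 666 667 mm⁴.
Horizontal leg (remainder): 87 × 8, A = 696 mm², y = 4 mm, Ī = 3 712 mm⁴.
Centroid: ȳ = ΣA·y / ΣA = 28.5989 mm.
Transfer each piece to the centroidal x-axis using Ī + A·d² with d = y − 28.5989:
  vertical leg: d = 21.4011 mm → contributes +1 033 071 mm⁴
  horizontal leg (remainder): d = -24.5989 mm → contributes +424 867 mm⁴
Total I = 1 457 938 mm⁴.
For the y-axis: x̄ = 26.0989 mm.
Repeating about the centroidal y-axis gives I_y = 1 283 028 mm⁴.
Polar second moment: J = I_x + I_y = 2 740 966 mm⁴.

J ≈ 2.741 × 10⁶ mm⁴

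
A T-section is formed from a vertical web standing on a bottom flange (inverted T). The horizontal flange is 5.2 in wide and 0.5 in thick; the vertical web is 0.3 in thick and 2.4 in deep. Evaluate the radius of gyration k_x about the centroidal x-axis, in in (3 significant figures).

k_x ≈ 0.691 in

Break the section into simple shapes (no overlaps), measuring from the bottom-left corner of the bounding box.
Flange: 5.2 × 0.5, A = 2.6 in², y = 0.25 in, Ī = 0.054167 in⁴.
Web: 0.3 × 2.4, A = 0.72 in², y = 1.7 in, Ī = 0.3456 in⁴.
Centroid: ȳ = ΣA·y / ΣA = 0.56446 in.
Transfer each piece to the centroidal x-axis using Ī + A·d² with d = y − 0.56446:
  flange: d = -0.31446 in → contributes +0.31126 in⁴
  web: d = 1.1355 in → contributes +1.274 in⁴
Total I = 1.5853 in⁴.
Radius of gyration: k = √(I/A) = √(1.5853 / 3.32) = 0.69101 in.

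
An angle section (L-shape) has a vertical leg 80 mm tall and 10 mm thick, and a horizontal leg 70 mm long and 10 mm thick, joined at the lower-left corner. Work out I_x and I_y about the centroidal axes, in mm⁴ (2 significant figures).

Break the section into simple shapes (no overlaps), measuring from the bottom-left corner of the bounding box.
Vertical leg: 10 × 80, A = 800 mm², y = 40 mm, Ī = 426 667 mm⁴.
Horizontal leg (remainder): 60 × 10, A = 600 mm², y = 5 mm, Ī = 5 000 mm⁴.
Centroid: ȳ = ΣA·y / ΣA = 25 mm.
Transfer each piece to the centroidal x-axis using Ī + A·d² with d = y − 25:
  vertical leg: d = 15 mm → contributes +606 667 mm⁴
  horizontal leg (remainder): d = -20 mm → contributes +245 000 mm⁴
Total I = 851 667 mm⁴.
For the y-axis: x̄ = 20 mm.
Repeating about the centroidal y-axis gives I_y = 606 667 mm⁴.

I_x ≈ 8.5 × 10⁵ mm⁴, I_y ≈ 6.1 × 10⁵ mm⁴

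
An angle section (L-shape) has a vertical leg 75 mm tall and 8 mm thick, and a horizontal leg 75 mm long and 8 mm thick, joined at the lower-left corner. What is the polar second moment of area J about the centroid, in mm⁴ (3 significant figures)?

J ≈ 1.20 × 10⁶ mm⁴

Break the section into simple shapes (no overlaps), measuring from the bottom-left corner of the bounding box.
Vertical leg: 8 × 75, A = 600 mm², y = 37.5 mm, Ī = 281 250 mm⁴.
Horizontal leg (remainder): 67 × 8, A = 536 mm², y = 4 mm, Ī = 2858.7 mm⁴.
Centroid: ȳ = ΣA·y / ΣA = 21.694 mm.
Transfer each piece to the centroidal x-axis using Ī + A·d² with d = y − 21.694:
  vertical leg: d = 15.806 mm → contributes +431 154 mm⁴
  horizontal leg (remainder): d = -17.694 mm → contributes +170 662 mm⁴
Total I = 601 816 mm⁴.
For the y-axis: x̄ = 21.694 mm.
Repeating about the centroidal y-axis gives I_y = 601 816 mm⁴.
Polar second moment: J = I_x + I_y = 1 203 632 mm⁴.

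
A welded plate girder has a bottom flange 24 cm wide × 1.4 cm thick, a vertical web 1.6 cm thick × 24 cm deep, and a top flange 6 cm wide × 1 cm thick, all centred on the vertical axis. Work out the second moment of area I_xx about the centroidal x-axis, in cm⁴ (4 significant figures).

Treat the section as a set of non-overlapping primitives; coordinates are from the bounding-box lower-left.
Bottom plate: 24 × 1.4, A = 33.6 cm², y = 0.7 cm, Ī = 5.488 cm⁴.
Web plate: 1.6 × 24, A = 38.4 cm², y = 13.4 cm, Ī = 1843.2 cm⁴.
Top plate: 6 × 1, A = 6 cm², y = 25.9 cm, Ī = 0.5 cm⁴.
Centroid: ȳ = ΣA·y / ΣA = 8.89077 cm.
Transfer each piece to the centroidal x-axis using Ī + A·d² with d = y − 8.89077:
  bottom plate: d = -8.19077 cm → contributes +2259.67 cm⁴
  web plate: d = 4.50923 cm → contributes +2623.99 cm⁴
  top plate: d = 17.0092 cm → contributes +1736.38 cm⁴
Total I = 6620.05 cm⁴.

I_xx ≈ 6620 cm⁴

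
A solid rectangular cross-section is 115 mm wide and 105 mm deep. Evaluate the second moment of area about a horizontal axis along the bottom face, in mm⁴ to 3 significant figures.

The section: 115 × 105, A = 12 075 mm², y = 52.5 mm, Ī = 11 093 906 mm⁴.
Transfer it to the bottom edge using Ī + A·d² with d = y − 0:
  the section: d = 52.5 mm → contributes +44 375 625 mm⁴
Total I = 44 375 625 mm⁴.

I_base ≈ 4.44 × 10⁷ mm⁴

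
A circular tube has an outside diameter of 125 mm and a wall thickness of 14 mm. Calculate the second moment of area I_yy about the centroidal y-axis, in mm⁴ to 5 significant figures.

Split into non-overlapping primitives; take the origin at the lower-left of the bounding box.
Outer circle: ⌀125, A = 12271.85 mm², x = 62.5 mm, Ī = 11 984 225 mm⁴.
Bore (subtracted): ⌀97, A = 7389.811 mm², x = 62.5 mm, Ī = 4 345 671 mm⁴.
By symmetry the centroid is at mid-width, x̄ = 62.5 mm.
All pieces are centred on the centroidal y-axis, so I = ΣĪ (holes subtracted) = 7 638 554 mm⁴.

I_yy ≈ 7.6386 × 10⁶ mm⁴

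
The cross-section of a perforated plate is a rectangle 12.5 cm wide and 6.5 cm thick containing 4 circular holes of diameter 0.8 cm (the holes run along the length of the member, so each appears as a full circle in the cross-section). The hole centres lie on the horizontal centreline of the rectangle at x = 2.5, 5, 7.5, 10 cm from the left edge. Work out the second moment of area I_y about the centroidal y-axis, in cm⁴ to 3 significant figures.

Decompose the section into non-overlapping parts with the origin at the bottom-left of its bounding rectangle.
Plate: 12.5 × 6.5, A = 81.25 cm², x = 6.25 cm, Ī = 1057.9 cm⁴.
Hole 1 (subtracted): ⌀0.8, A = 0.50265 cm², x = 2.5 cm, Ī = 0.020106 cm⁴.
Hole 2 (subtracted): ⌀0.8, A = 0.50265 cm², x = 5 cm, Ī = 0.020106 cm⁴.
Hole 3 (subtracted): ⌀0.8, A = 0.50265 cm², x = 7.5 cm, Ī = 0.020106 cm⁴.
Hole 4 (subtracted): ⌀0.8, A = 0.50265 cm², x = 10 cm, Ī = 0.020106 cm⁴.
By symmetry the centroid is at mid-width, x̄ = 6.25 cm.
Transfer each piece to the centroidal y-axis using Ī + A·d² with d = x − 6.25:
  plate: d = 0 cm → contributes +1057.9 cm⁴
  hole 1: d = -3.75 cm → contributes −7.0887 cm⁴
  hole 2: d = -1.25 cm → contributes −0.8055 cm⁴
  hole 3: d = 1.25 cm → contributes −0.8055 cm⁴
  hole 4: d = 3.75 cm → contributes −7.0887 cm⁴
Total I = 1042.2 cm⁴.

I_y ≈ 1040 cm⁴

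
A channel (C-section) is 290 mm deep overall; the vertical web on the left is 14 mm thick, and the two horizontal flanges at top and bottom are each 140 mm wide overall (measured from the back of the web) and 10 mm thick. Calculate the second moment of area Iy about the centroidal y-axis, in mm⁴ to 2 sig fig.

Iy ≈ 1.1 × 10⁷ mm⁴

Break the section into simple shapes (no overlaps), measuring from the bottom-left corner of the bounding box.
Web: 14 × 290, A = 4 060 mm², x = 7 mm, Ī = 66 313 mm⁴.
Top flange (beyond web): 126 × 10, A = 1 260 mm², x = 77 mm, Ī = 1 666 980 mm⁴.
Bottom flange (beyond web): 126 × 10, A = 1 260 mm², x = 77 mm, Ī = 1 666 980 mm⁴.
Centroid: x̄ = ΣA·x / ΣA = 33.81 mm.
Transfer each piece to the centroidal y-axis using Ī + A·d² with d = x − 33.81:
  web: d = -26.81 mm → contributes +2 984 220 mm⁴
  top flange (beyond web): d = 43.19 mm → contributes +4 017 516 mm⁴
  bottom flange (beyond web): d = 43.19 mm → contributes +4 017 516 mm⁴
Total I = 11 019 252 mm⁴.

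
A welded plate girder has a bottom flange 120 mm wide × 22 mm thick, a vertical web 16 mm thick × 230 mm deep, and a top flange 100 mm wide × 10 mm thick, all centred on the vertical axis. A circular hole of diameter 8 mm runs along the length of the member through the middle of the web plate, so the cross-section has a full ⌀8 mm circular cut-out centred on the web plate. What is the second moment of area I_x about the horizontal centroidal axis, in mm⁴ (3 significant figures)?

Treat the section as a set of non-overlapping primitives; coordinates are from the bounding-box lower-left.
Bottom plate: 120 × 22, A = 2 640 mm², y = 11 mm, Ī = 106 480 mm⁴.
Web plate: 16 × 230, A = 3 680 mm², y = 137 mm, Ī = 16 222 667 mm⁴.
Top plate: 100 × 10, A = 1 000 mm², y = 257 mm, Ī = 8333.3 mm⁴.
Hole (subtracted): ⌀8, A = 50.265 mm², y = 137 mm, Ī = 201.06 mm⁴.
Centroid: ȳ = ΣA·y / ΣA = 107.75 mm.
Transfer each piece to the horizontal centroidal axis using Ī + A·d² with d = y − 107.75:
  bottom plate: d = -96.75 mm → contributes +24 818 346 mm⁴
  web plate: d = 29.25 mm → contributes +19 371 145 mm⁴
  top plate: d = 149.25 mm → contributes +22 283 907 mm⁴
  hole: d = 29.25 mm → contributes −43 206 mm⁴
Total I = 66 430 191 mm⁴.

I_x ≈ 6.64 × 10⁷ mm⁴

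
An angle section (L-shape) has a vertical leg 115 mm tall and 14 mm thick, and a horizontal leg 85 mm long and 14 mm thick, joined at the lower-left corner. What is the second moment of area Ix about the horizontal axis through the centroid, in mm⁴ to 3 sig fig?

Ix ≈ 3.36 × 10⁶ mm⁴

Treat the section as a set of non-overlapping primitives; coordinates are from the bounding-box lower-left.
Vertical leg: 14 × 115, A = 1 610 mm², y = 57.5 mm, Ī = 1 774 354 mm⁴.
Horizontal leg (remainder): 71 × 14, A = 994 mm², y = 7 mm, Ī = 16 235 mm⁴.
Centroid: ȳ = ΣA·y / ΣA = 38.223 mm.
Transfer each piece to the horizontal axis through the centroid using Ī + A·d² with d = y − 38.223:
  vertical leg: d = 19.277 mm → contributes +2 372 627 mm⁴
  horizontal leg (remainder): d = -31.223 mm → contributes +985 269 mm⁴
Total I = 3 357 896 mm⁴.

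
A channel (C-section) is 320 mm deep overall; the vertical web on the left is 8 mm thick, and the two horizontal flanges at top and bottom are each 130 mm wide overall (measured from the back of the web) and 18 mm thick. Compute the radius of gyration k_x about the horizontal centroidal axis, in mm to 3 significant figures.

k_x ≈ 133 mm

Treat the section as a set of non-overlapping primitives; coordinates are from the bounding-box lower-left.
Web: 8 × 320, A = 2 560 mm², y = 160 mm, Ī = 21 845 333 mm⁴.
Top flange (beyond web): 122 × 18, A = 2 196 mm², y = 311 mm, Ī = 59 292 mm⁴.
Bottom flange (beyond web): 122 × 18, A = 2 196 mm², y = 9 mm, Ī = 59 292 mm⁴.
By symmetry the centroid is at mid-height, ȳ = 160 mm.
Transfer each piece to the horizontal centroidal axis using Ī + A·d² with d = y − 160:
  web: d = 0 mm → contributes +21 845 333 mm⁴
  top flange (beyond web): d = 151 mm → contributes +50 130 288 mm⁴
  bottom flange (beyond web): d = -151 mm → contributes +50 130 288 mm⁴
Total I = 122 105 909 mm⁴.
Radius of gyration: k = √(I/A) = √(122 105 909 / 6 952) = 132.53 mm.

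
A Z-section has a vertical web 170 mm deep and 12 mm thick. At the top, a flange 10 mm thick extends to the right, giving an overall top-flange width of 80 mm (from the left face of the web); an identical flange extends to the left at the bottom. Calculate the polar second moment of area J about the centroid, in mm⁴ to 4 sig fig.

Decompose the section into non-overlapping parts with the origin at the bottom-left of its bounding rectangle.
Web: 12 × 170, A = 2 040 mm², y = 85 mm, Ī = 4 913 000 mm⁴.
Top flange (beyond web): 68 × 10, A = 680 mm², y = 165 mm, Ī = 5666.67 mm⁴.
Bottom flange (beyond web): 68 × 10, A = 680 mm², y = 5 mm, Ī = 5666.67 mm⁴.
Centroid: ȳ = ΣA·y / ΣA = 85 mm.
Transfer each piece to the centroidal x-axis using Ī + A·d² with d = y − 85:
  web: d = 0 mm → contributes +4 913 000 mm⁴
  top flange (beyond web): d = 80 mm → contributes +4 357 667 mm⁴
  bottom flange (beyond web): d = -80 mm → contributes +4 357 667 mm⁴
Total I = 13 628 333 mm⁴.
For the y-axis: x̄ = 74 mm.
Repeating about the centroidal y-axis gives I_y = 2 724 533 mm⁴.
Polar second moment: J = I_x + I_y = 16 352 867 mm⁴.

J ≈ 1.635 × 10⁷ mm⁴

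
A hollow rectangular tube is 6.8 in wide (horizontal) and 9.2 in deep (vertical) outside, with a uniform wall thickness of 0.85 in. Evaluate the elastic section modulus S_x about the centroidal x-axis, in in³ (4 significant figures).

S_x ≈ 56.95 in³

Treat the section as a set of non-overlapping primitives; coordinates are from the bounding-box lower-left.
Outer rectangle: 6.8 × 9.2, A = 62.56 in², y = 4.6 in, Ī = 441.257 in⁴.
Inner void (subtracted): 5.1 × 7.5, A = 38.25 in², y = 4.6 in, Ī = 179.297 in⁴.
By symmetry the centroid is at mid-height, ȳ = 4.6 in.
All pieces are centred on the centroidal x-axis, so I = ΣĪ (holes subtracted) = 261.96 in⁴.
Extreme fibre distance c = 4.6 in; S = I/c = 56.9478 in³.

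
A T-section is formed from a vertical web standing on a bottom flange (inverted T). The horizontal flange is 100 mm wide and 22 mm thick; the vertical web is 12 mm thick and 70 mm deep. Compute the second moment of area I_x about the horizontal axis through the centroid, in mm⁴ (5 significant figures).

I_x ≈ 1.7180 × 10⁶ mm⁴

Treat the section as a set of non-overlapping primitives; coordinates are from the bounding-box lower-left.
Flange: 100 × 22, A = 2 200 mm², y = 11 mm, Ī = 88733.33 mm⁴.
Web: 12 × 70, A = 840 mm², y = 57 mm, Ī = 343 000 mm⁴.
Centroid: ȳ = ΣA·y / ΣA = 23.71053 mm.
Transfer each piece to the horizontal axis through the centroid using Ī + A·d² with d = y − 23.71053:
  flange: d = -12.71053 mm → contributes +444159.8 mm⁴
  web: d = 33.28947 mm → contributes +1 273 879 mm⁴
Total I = 1 718 039 mm⁴.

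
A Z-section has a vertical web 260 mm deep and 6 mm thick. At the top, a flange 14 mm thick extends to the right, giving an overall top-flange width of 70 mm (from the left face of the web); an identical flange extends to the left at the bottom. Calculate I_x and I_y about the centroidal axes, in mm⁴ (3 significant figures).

Split into non-overlapping primitives; take the origin at the lower-left of the bounding box.
Web: 6 × 260, A = 1 560 mm², y = 130 mm, Ī = 8 788 000 mm⁴.
Top flange (beyond web): 64 × 14, A = 896 mm², y = 253 mm, Ī = 14 635 mm⁴.
Bottom flange (beyond web): 64 × 14, A = 896 mm², y = 7 mm, Ī = 14 635 mm⁴.
Centroid: ȳ = ΣA·y / ΣA = 130 mm.
Transfer each piece to the centroidal x-axis using Ī + A·d² with d = y − 130:
  web: d = 0 mm → contributes +8 788 000 mm⁴
  top flange (beyond web): d = 123 mm → contributes +13 570 219 mm⁴
  bottom flange (beyond web): d = -123 mm → contributes +13 570 219 mm⁴
Total I = 35 928 437 mm⁴.
For the y-axis: x̄ = 67 mm.
Repeating about the centroidal y-axis gives I_y = 2 811 549 mm⁴.

I_x ≈ 3.59 × 10⁷ mm⁴, I_y ≈ 2.81 × 10⁶ mm⁴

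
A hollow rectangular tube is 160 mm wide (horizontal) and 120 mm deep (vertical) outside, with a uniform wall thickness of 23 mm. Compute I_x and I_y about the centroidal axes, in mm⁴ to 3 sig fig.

I_x ≈ 1.92 × 10⁷ mm⁴, I_y ≈ 3.18 × 10⁷ mm⁴

Decompose the section into non-overlapping parts with the origin at the bottom-left of its bounding rectangle.
Outer rectangle: 160 × 120, A = 19 200 mm², y = 60 mm, Ī = 23 040 000 mm⁴.
Inner void (subtracted): 114 × 74, A = 8 436 mm², y = 60 mm, Ī = 3 849 628 mm⁴.
By symmetry the centroid is at mid-height, ȳ = 60 mm.
All pieces are centred on the centroidal x-axis, so I = ΣĪ (holes subtracted) = 19 190 372 mm⁴.
Repeating about the centroidal y-axis gives I_y = 31 823 812 mm⁴.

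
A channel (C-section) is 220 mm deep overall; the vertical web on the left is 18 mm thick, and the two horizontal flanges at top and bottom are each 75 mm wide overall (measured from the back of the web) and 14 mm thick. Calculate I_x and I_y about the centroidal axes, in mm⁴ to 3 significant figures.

Split into non-overlapping primitives; take the origin at the lower-left of the bounding box.
Web: 18 × 220, A = 3 960 mm², y = 110 mm, Ī = 15 972 000 mm⁴.
Top flange (beyond web): 57 × 14, A = 798 mm², y = 213 mm, Ī = 13 034 mm⁴.
Bottom flange (beyond web): 57 × 14, A = 798 mm², y = 7 mm, Ī = 13 034 mm⁴.
By symmetry the centroid is at mid-height, ȳ = 110 mm.
Transfer each piece to the centroidal x-axis using Ī + A·d² with d = y − 110:
  web: d = 0 mm → contributes +15 972 000 mm⁴
  top flange (beyond web): d = 103 mm → contributes +8 479 016 mm⁴
  bottom flange (beyond web): d = -103 mm → contributes +8 479 016 mm⁴
Total I = 32 930 032 mm⁴.
For the y-axis: x̄ = 19.772 mm.
Repeating about the centroidal y-axis gives I_y = 2 138 700 mm⁴.

I_x ≈ 3.29 × 10⁷ mm⁴, I_y ≈ 2.14 × 10⁶ mm⁴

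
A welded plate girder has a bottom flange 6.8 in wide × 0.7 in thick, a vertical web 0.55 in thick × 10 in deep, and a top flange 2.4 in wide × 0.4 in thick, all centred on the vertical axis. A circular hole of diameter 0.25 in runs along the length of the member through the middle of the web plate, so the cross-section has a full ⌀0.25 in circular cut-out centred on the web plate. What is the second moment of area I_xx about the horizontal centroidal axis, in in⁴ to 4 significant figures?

I_xx ≈ 170.7 in⁴

Break the section into simple shapes (no overlaps), measuring from the bottom-left corner of the bounding box.
Bottom plate: 6.8 × 0.7, A = 4.76 in², y = 0.35 in, Ī = 0.194367 in⁴.
Web plate: 0.55 × 10, A = 5.5 in², y = 5.7 in, Ī = 45.8333 in⁴.
Top plate: 2.4 × 0.4, A = 0.96 in², y = 10.9 in, Ī = 0.0128 in⁴.
Hole (subtracted): ⌀0.25, A = 0.0490874 in², y = 5.7 in, Ī = 0.000191748 in⁴.
Centroid: ȳ = ΣA·y / ΣA = 3.8672 in.
Transfer each piece to the horizontal centroidal axis using Ī + A·d² with d = y − 3.8672:
  bottom plate: d = -3.5172 in → contributes +59.079 in⁴
  web plate: d = 1.8328 in → contributes +64.3086 in⁴
  top plate: d = 7.0328 in → contributes +47.4946 in⁴
  hole: d = 1.8328 in → contributes −0.165083 in⁴
Total I = 170.717 in⁴.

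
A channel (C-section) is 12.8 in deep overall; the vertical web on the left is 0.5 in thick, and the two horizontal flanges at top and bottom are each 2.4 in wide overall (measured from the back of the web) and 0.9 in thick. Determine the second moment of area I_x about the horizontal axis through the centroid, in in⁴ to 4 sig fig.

I_x ≈ 208.7 in⁴

Treat the section as a set of non-overlapping primitives; coordinates are from the bounding-box lower-left.
Web: 0.5 × 12.8, A = 6.4 in², y = 6.4 in, Ī = 87.3813 in⁴.
Top flange (beyond web): 1.9 × 0.9, A = 1.71 in², y = 12.35 in, Ī = 0.115425 in⁴.
Bottom flange (beyond web): 1.9 × 0.9, A = 1.71 in², y = 0.45 in, Ī = 0.115425 in⁴.
By symmetry the centroid is at mid-height, ȳ = 6.4 in.
Transfer each piece to the horizontal axis through the centroid using Ī + A·d² with d = y − 6.4:
  web: d = 0 in → contributes +87.3813 in⁴
  top flange (beyond web): d = 5.95 in → contributes +60.6537 in⁴
  bottom flange (beyond web): d = -5.95 in → contributes +60.6537 in⁴
Total I = 208.689 in⁴.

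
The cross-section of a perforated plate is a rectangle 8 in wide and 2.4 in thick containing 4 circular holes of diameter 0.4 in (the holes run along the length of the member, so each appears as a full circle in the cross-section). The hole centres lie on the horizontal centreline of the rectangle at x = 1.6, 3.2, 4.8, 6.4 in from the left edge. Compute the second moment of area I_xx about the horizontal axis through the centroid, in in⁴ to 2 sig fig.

Split into non-overlapping primitives; take the origin at the lower-left of the bounding box.
Plate: 8 × 2.4, A = 19.2 in², y = 1.2 in, Ī = 9.216 in⁴.
Hole 1 (subtracted): ⌀0.4, A = 0.1257 in², y = 1.2 in, Ī = 0.001257 in⁴.
Hole 2 (subtracted): ⌀0.4, A = 0.1257 in², y = 1.2 in, Ī = 0.001257 in⁴.
Hole 3 (subtracted): ⌀0.4, A = 0.1257 in², y = 1.2 in, Ī = 0.001257 in⁴.
Hole 4 (subtracted): ⌀0.4, A = 0.1257 in², y = 1.2 in, Ī = 0.001257 in⁴.
By symmetry the centroid is at mid-height, ȳ = 1.2 in.
All pieces are centred on the horizontal axis through the centroid, so I = ΣĪ (holes subtracted) = 9.211 in⁴.

I_xx ≈ 9.2 in⁴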